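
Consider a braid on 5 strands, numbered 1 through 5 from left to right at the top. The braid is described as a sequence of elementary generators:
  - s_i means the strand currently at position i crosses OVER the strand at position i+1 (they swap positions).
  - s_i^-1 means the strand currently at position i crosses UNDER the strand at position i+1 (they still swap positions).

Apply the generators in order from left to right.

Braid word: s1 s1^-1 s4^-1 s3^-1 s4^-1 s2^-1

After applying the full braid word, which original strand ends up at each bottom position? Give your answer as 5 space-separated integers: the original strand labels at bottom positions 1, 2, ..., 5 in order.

Gen 1 (s1): strand 1 crosses over strand 2. Perm now: [2 1 3 4 5]
Gen 2 (s1^-1): strand 2 crosses under strand 1. Perm now: [1 2 3 4 5]
Gen 3 (s4^-1): strand 4 crosses under strand 5. Perm now: [1 2 3 5 4]
Gen 4 (s3^-1): strand 3 crosses under strand 5. Perm now: [1 2 5 3 4]
Gen 5 (s4^-1): strand 3 crosses under strand 4. Perm now: [1 2 5 4 3]
Gen 6 (s2^-1): strand 2 crosses under strand 5. Perm now: [1 5 2 4 3]

Answer: 1 5 2 4 3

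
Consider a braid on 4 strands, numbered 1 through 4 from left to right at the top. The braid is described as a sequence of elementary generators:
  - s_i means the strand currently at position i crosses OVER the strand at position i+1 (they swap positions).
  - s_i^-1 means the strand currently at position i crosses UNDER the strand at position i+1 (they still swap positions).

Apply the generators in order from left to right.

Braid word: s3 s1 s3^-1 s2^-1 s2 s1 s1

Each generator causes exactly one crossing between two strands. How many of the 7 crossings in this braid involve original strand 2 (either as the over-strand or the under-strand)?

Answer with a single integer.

Answer: 3

Derivation:
Gen 1: crossing 3x4. Involves strand 2? no. Count so far: 0
Gen 2: crossing 1x2. Involves strand 2? yes. Count so far: 1
Gen 3: crossing 4x3. Involves strand 2? no. Count so far: 1
Gen 4: crossing 1x3. Involves strand 2? no. Count so far: 1
Gen 5: crossing 3x1. Involves strand 2? no. Count so far: 1
Gen 6: crossing 2x1. Involves strand 2? yes. Count so far: 2
Gen 7: crossing 1x2. Involves strand 2? yes. Count so far: 3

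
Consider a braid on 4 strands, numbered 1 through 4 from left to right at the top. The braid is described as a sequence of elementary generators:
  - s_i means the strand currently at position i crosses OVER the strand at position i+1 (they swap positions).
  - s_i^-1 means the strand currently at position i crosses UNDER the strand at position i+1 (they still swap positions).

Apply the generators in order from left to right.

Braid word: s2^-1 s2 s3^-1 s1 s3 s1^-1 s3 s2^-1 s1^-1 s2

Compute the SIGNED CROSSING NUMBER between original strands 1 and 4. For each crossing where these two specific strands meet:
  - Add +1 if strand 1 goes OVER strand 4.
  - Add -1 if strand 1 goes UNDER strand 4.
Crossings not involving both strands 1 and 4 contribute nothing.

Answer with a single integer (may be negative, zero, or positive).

Answer: -1

Derivation:
Gen 1: crossing 2x3. Both 1&4? no. Sum: 0
Gen 2: crossing 3x2. Both 1&4? no. Sum: 0
Gen 3: crossing 3x4. Both 1&4? no. Sum: 0
Gen 4: crossing 1x2. Both 1&4? no. Sum: 0
Gen 5: crossing 4x3. Both 1&4? no. Sum: 0
Gen 6: crossing 2x1. Both 1&4? no. Sum: 0
Gen 7: crossing 3x4. Both 1&4? no. Sum: 0
Gen 8: crossing 2x4. Both 1&4? no. Sum: 0
Gen 9: 1 under 4. Both 1&4? yes. Contrib: -1. Sum: -1
Gen 10: crossing 1x2. Both 1&4? no. Sum: -1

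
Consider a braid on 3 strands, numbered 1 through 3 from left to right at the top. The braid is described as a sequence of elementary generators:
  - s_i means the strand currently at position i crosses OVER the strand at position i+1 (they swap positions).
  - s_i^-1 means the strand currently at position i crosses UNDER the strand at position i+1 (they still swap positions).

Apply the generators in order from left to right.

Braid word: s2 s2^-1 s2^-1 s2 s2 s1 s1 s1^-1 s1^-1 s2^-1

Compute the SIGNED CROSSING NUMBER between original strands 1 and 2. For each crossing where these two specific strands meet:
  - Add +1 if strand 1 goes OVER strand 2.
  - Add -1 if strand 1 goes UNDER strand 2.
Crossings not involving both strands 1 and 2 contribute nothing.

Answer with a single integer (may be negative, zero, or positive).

Answer: 0

Derivation:
Gen 1: crossing 2x3. Both 1&2? no. Sum: 0
Gen 2: crossing 3x2. Both 1&2? no. Sum: 0
Gen 3: crossing 2x3. Both 1&2? no. Sum: 0
Gen 4: crossing 3x2. Both 1&2? no. Sum: 0
Gen 5: crossing 2x3. Both 1&2? no. Sum: 0
Gen 6: crossing 1x3. Both 1&2? no. Sum: 0
Gen 7: crossing 3x1. Both 1&2? no. Sum: 0
Gen 8: crossing 1x3. Both 1&2? no. Sum: 0
Gen 9: crossing 3x1. Both 1&2? no. Sum: 0
Gen 10: crossing 3x2. Both 1&2? no. Sum: 0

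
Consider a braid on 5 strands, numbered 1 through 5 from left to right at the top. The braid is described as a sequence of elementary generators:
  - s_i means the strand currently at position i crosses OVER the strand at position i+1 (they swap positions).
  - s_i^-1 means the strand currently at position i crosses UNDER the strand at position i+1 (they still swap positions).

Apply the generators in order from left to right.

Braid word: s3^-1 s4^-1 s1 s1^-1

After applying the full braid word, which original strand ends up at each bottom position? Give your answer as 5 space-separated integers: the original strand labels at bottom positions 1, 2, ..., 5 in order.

Gen 1 (s3^-1): strand 3 crosses under strand 4. Perm now: [1 2 4 3 5]
Gen 2 (s4^-1): strand 3 crosses under strand 5. Perm now: [1 2 4 5 3]
Gen 3 (s1): strand 1 crosses over strand 2. Perm now: [2 1 4 5 3]
Gen 4 (s1^-1): strand 2 crosses under strand 1. Perm now: [1 2 4 5 3]

Answer: 1 2 4 5 3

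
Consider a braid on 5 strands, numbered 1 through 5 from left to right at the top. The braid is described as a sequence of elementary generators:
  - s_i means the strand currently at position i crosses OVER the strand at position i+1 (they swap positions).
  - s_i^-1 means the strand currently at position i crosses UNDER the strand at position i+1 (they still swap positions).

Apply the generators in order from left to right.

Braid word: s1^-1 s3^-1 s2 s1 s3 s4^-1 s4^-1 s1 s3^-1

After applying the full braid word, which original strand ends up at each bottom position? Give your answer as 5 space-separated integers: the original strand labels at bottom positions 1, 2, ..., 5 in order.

Answer: 2 4 1 3 5

Derivation:
Gen 1 (s1^-1): strand 1 crosses under strand 2. Perm now: [2 1 3 4 5]
Gen 2 (s3^-1): strand 3 crosses under strand 4. Perm now: [2 1 4 3 5]
Gen 3 (s2): strand 1 crosses over strand 4. Perm now: [2 4 1 3 5]
Gen 4 (s1): strand 2 crosses over strand 4. Perm now: [4 2 1 3 5]
Gen 5 (s3): strand 1 crosses over strand 3. Perm now: [4 2 3 1 5]
Gen 6 (s4^-1): strand 1 crosses under strand 5. Perm now: [4 2 3 5 1]
Gen 7 (s4^-1): strand 5 crosses under strand 1. Perm now: [4 2 3 1 5]
Gen 8 (s1): strand 4 crosses over strand 2. Perm now: [2 4 3 1 5]
Gen 9 (s3^-1): strand 3 crosses under strand 1. Perm now: [2 4 1 3 5]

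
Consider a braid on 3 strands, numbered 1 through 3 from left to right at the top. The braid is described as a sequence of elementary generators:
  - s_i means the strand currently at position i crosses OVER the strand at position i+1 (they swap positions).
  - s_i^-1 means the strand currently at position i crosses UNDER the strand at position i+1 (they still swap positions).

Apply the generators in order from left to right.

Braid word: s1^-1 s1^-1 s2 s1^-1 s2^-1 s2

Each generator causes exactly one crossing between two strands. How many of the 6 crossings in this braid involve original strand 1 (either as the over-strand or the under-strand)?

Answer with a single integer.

Answer: 5

Derivation:
Gen 1: crossing 1x2. Involves strand 1? yes. Count so far: 1
Gen 2: crossing 2x1. Involves strand 1? yes. Count so far: 2
Gen 3: crossing 2x3. Involves strand 1? no. Count so far: 2
Gen 4: crossing 1x3. Involves strand 1? yes. Count so far: 3
Gen 5: crossing 1x2. Involves strand 1? yes. Count so far: 4
Gen 6: crossing 2x1. Involves strand 1? yes. Count so far: 5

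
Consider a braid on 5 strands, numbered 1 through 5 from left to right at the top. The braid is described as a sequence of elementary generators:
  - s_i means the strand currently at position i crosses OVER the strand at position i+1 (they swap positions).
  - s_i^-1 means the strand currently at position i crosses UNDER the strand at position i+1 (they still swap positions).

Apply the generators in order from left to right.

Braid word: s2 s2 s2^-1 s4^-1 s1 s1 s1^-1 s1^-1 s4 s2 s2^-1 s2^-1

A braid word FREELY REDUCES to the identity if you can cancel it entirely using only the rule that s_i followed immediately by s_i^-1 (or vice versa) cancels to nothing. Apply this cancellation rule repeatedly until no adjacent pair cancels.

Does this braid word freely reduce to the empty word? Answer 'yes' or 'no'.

Gen 1 (s2): push. Stack: [s2]
Gen 2 (s2): push. Stack: [s2 s2]
Gen 3 (s2^-1): cancels prior s2. Stack: [s2]
Gen 4 (s4^-1): push. Stack: [s2 s4^-1]
Gen 5 (s1): push. Stack: [s2 s4^-1 s1]
Gen 6 (s1): push. Stack: [s2 s4^-1 s1 s1]
Gen 7 (s1^-1): cancels prior s1. Stack: [s2 s4^-1 s1]
Gen 8 (s1^-1): cancels prior s1. Stack: [s2 s4^-1]
Gen 9 (s4): cancels prior s4^-1. Stack: [s2]
Gen 10 (s2): push. Stack: [s2 s2]
Gen 11 (s2^-1): cancels prior s2. Stack: [s2]
Gen 12 (s2^-1): cancels prior s2. Stack: []
Reduced word: (empty)

Answer: yes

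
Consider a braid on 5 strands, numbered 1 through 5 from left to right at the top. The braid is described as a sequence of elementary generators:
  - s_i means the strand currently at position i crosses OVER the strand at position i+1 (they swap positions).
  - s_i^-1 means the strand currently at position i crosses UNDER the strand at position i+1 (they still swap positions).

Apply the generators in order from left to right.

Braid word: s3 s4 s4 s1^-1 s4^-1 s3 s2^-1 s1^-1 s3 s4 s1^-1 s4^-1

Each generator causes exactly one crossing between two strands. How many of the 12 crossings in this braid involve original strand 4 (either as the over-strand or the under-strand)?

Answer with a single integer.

Gen 1: crossing 3x4. Involves strand 4? yes. Count so far: 1
Gen 2: crossing 3x5. Involves strand 4? no. Count so far: 1
Gen 3: crossing 5x3. Involves strand 4? no. Count so far: 1
Gen 4: crossing 1x2. Involves strand 4? no. Count so far: 1
Gen 5: crossing 3x5. Involves strand 4? no. Count so far: 1
Gen 6: crossing 4x5. Involves strand 4? yes. Count so far: 2
Gen 7: crossing 1x5. Involves strand 4? no. Count so far: 2
Gen 8: crossing 2x5. Involves strand 4? no. Count so far: 2
Gen 9: crossing 1x4. Involves strand 4? yes. Count so far: 3
Gen 10: crossing 1x3. Involves strand 4? no. Count so far: 3
Gen 11: crossing 5x2. Involves strand 4? no. Count so far: 3
Gen 12: crossing 3x1. Involves strand 4? no. Count so far: 3

Answer: 3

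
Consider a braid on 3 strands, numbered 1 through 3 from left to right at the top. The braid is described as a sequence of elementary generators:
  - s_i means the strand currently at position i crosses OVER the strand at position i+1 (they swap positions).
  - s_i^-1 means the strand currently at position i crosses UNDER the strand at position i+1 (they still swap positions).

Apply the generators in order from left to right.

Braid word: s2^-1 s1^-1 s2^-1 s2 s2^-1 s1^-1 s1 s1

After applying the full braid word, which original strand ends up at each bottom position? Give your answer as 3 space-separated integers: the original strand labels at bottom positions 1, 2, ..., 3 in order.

Answer: 2 3 1

Derivation:
Gen 1 (s2^-1): strand 2 crosses under strand 3. Perm now: [1 3 2]
Gen 2 (s1^-1): strand 1 crosses under strand 3. Perm now: [3 1 2]
Gen 3 (s2^-1): strand 1 crosses under strand 2. Perm now: [3 2 1]
Gen 4 (s2): strand 2 crosses over strand 1. Perm now: [3 1 2]
Gen 5 (s2^-1): strand 1 crosses under strand 2. Perm now: [3 2 1]
Gen 6 (s1^-1): strand 3 crosses under strand 2. Perm now: [2 3 1]
Gen 7 (s1): strand 2 crosses over strand 3. Perm now: [3 2 1]
Gen 8 (s1): strand 3 crosses over strand 2. Perm now: [2 3 1]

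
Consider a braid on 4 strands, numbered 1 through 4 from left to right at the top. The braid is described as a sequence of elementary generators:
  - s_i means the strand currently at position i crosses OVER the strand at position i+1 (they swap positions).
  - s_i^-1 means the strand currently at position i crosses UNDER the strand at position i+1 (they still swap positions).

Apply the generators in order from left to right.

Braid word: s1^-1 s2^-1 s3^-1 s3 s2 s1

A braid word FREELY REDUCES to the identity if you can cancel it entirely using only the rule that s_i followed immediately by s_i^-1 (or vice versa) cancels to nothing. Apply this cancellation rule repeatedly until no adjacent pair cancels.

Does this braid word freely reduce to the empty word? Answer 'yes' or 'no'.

Gen 1 (s1^-1): push. Stack: [s1^-1]
Gen 2 (s2^-1): push. Stack: [s1^-1 s2^-1]
Gen 3 (s3^-1): push. Stack: [s1^-1 s2^-1 s3^-1]
Gen 4 (s3): cancels prior s3^-1. Stack: [s1^-1 s2^-1]
Gen 5 (s2): cancels prior s2^-1. Stack: [s1^-1]
Gen 6 (s1): cancels prior s1^-1. Stack: []
Reduced word: (empty)

Answer: yes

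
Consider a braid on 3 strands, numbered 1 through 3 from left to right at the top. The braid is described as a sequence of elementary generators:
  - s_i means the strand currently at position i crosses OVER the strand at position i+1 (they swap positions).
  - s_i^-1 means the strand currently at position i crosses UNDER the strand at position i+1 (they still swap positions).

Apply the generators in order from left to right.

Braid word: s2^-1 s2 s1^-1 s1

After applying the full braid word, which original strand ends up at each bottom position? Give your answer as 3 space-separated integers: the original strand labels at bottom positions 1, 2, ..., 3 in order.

Gen 1 (s2^-1): strand 2 crosses under strand 3. Perm now: [1 3 2]
Gen 2 (s2): strand 3 crosses over strand 2. Perm now: [1 2 3]
Gen 3 (s1^-1): strand 1 crosses under strand 2. Perm now: [2 1 3]
Gen 4 (s1): strand 2 crosses over strand 1. Perm now: [1 2 3]

Answer: 1 2 3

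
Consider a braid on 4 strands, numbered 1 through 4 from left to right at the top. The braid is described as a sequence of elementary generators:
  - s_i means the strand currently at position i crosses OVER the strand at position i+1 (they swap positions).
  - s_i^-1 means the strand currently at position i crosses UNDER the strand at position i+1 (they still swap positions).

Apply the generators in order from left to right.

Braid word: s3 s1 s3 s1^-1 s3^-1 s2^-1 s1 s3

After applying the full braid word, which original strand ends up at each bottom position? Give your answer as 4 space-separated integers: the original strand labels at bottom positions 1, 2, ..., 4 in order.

Answer: 4 1 3 2

Derivation:
Gen 1 (s3): strand 3 crosses over strand 4. Perm now: [1 2 4 3]
Gen 2 (s1): strand 1 crosses over strand 2. Perm now: [2 1 4 3]
Gen 3 (s3): strand 4 crosses over strand 3. Perm now: [2 1 3 4]
Gen 4 (s1^-1): strand 2 crosses under strand 1. Perm now: [1 2 3 4]
Gen 5 (s3^-1): strand 3 crosses under strand 4. Perm now: [1 2 4 3]
Gen 6 (s2^-1): strand 2 crosses under strand 4. Perm now: [1 4 2 3]
Gen 7 (s1): strand 1 crosses over strand 4. Perm now: [4 1 2 3]
Gen 8 (s3): strand 2 crosses over strand 3. Perm now: [4 1 3 2]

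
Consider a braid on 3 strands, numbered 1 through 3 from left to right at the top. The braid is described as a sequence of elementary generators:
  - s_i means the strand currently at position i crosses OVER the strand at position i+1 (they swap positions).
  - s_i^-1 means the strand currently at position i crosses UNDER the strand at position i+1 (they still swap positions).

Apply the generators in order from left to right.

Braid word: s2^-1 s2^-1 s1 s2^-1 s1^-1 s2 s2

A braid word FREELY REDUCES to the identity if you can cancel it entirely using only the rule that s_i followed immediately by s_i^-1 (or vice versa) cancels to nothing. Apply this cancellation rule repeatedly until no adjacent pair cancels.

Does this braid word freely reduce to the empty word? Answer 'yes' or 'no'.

Gen 1 (s2^-1): push. Stack: [s2^-1]
Gen 2 (s2^-1): push. Stack: [s2^-1 s2^-1]
Gen 3 (s1): push. Stack: [s2^-1 s2^-1 s1]
Gen 4 (s2^-1): push. Stack: [s2^-1 s2^-1 s1 s2^-1]
Gen 5 (s1^-1): push. Stack: [s2^-1 s2^-1 s1 s2^-1 s1^-1]
Gen 6 (s2): push. Stack: [s2^-1 s2^-1 s1 s2^-1 s1^-1 s2]
Gen 7 (s2): push. Stack: [s2^-1 s2^-1 s1 s2^-1 s1^-1 s2 s2]
Reduced word: s2^-1 s2^-1 s1 s2^-1 s1^-1 s2 s2

Answer: no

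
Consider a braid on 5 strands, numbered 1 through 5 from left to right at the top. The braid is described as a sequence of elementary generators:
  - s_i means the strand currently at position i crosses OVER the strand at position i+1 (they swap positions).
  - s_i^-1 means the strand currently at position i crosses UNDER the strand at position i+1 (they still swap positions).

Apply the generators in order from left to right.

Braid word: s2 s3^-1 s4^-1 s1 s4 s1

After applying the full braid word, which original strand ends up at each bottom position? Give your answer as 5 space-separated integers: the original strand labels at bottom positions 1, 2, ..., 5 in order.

Gen 1 (s2): strand 2 crosses over strand 3. Perm now: [1 3 2 4 5]
Gen 2 (s3^-1): strand 2 crosses under strand 4. Perm now: [1 3 4 2 5]
Gen 3 (s4^-1): strand 2 crosses under strand 5. Perm now: [1 3 4 5 2]
Gen 4 (s1): strand 1 crosses over strand 3. Perm now: [3 1 4 5 2]
Gen 5 (s4): strand 5 crosses over strand 2. Perm now: [3 1 4 2 5]
Gen 6 (s1): strand 3 crosses over strand 1. Perm now: [1 3 4 2 5]

Answer: 1 3 4 2 5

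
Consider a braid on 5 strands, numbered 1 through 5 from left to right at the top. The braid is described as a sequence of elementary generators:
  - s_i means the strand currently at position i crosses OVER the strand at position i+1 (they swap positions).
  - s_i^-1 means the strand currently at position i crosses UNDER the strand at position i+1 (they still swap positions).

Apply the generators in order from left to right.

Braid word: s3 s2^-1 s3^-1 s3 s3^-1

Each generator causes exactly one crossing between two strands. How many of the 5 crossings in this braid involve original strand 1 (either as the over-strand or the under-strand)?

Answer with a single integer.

Answer: 0

Derivation:
Gen 1: crossing 3x4. Involves strand 1? no. Count so far: 0
Gen 2: crossing 2x4. Involves strand 1? no. Count so far: 0
Gen 3: crossing 2x3. Involves strand 1? no. Count so far: 0
Gen 4: crossing 3x2. Involves strand 1? no. Count so far: 0
Gen 5: crossing 2x3. Involves strand 1? no. Count so far: 0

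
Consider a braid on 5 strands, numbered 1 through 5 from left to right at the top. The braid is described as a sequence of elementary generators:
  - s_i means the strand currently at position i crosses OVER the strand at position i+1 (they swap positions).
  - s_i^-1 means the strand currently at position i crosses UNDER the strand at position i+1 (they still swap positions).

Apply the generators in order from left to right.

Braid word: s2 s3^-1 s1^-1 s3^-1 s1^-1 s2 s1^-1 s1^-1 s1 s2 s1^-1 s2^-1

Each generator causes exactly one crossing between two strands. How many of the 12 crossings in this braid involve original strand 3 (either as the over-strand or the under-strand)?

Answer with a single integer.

Answer: 6

Derivation:
Gen 1: crossing 2x3. Involves strand 3? yes. Count so far: 1
Gen 2: crossing 2x4. Involves strand 3? no. Count so far: 1
Gen 3: crossing 1x3. Involves strand 3? yes. Count so far: 2
Gen 4: crossing 4x2. Involves strand 3? no. Count so far: 2
Gen 5: crossing 3x1. Involves strand 3? yes. Count so far: 3
Gen 6: crossing 3x2. Involves strand 3? yes. Count so far: 4
Gen 7: crossing 1x2. Involves strand 3? no. Count so far: 4
Gen 8: crossing 2x1. Involves strand 3? no. Count so far: 4
Gen 9: crossing 1x2. Involves strand 3? no. Count so far: 4
Gen 10: crossing 1x3. Involves strand 3? yes. Count so far: 5
Gen 11: crossing 2x3. Involves strand 3? yes. Count so far: 6
Gen 12: crossing 2x1. Involves strand 3? no. Count so far: 6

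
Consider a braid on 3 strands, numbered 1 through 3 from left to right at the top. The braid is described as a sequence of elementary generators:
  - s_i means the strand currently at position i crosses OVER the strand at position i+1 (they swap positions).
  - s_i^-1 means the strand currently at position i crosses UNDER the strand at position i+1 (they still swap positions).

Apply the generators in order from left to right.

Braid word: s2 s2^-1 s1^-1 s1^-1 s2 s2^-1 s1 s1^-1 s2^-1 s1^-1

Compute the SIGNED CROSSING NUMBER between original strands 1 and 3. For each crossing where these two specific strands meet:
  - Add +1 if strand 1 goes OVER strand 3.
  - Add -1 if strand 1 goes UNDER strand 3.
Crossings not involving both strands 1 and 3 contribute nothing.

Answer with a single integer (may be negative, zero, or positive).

Answer: -1

Derivation:
Gen 1: crossing 2x3. Both 1&3? no. Sum: 0
Gen 2: crossing 3x2. Both 1&3? no. Sum: 0
Gen 3: crossing 1x2. Both 1&3? no. Sum: 0
Gen 4: crossing 2x1. Both 1&3? no. Sum: 0
Gen 5: crossing 2x3. Both 1&3? no. Sum: 0
Gen 6: crossing 3x2. Both 1&3? no. Sum: 0
Gen 7: crossing 1x2. Both 1&3? no. Sum: 0
Gen 8: crossing 2x1. Both 1&3? no. Sum: 0
Gen 9: crossing 2x3. Both 1&3? no. Sum: 0
Gen 10: 1 under 3. Both 1&3? yes. Contrib: -1. Sum: -1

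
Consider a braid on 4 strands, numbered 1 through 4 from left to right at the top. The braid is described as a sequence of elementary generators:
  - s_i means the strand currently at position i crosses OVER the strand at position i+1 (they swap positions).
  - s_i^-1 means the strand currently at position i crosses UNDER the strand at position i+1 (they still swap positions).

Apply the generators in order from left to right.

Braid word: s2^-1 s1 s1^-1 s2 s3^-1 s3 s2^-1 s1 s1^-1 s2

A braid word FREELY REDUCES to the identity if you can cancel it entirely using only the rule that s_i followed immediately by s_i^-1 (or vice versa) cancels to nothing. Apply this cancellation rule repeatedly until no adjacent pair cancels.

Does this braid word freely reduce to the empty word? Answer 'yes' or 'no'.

Gen 1 (s2^-1): push. Stack: [s2^-1]
Gen 2 (s1): push. Stack: [s2^-1 s1]
Gen 3 (s1^-1): cancels prior s1. Stack: [s2^-1]
Gen 4 (s2): cancels prior s2^-1. Stack: []
Gen 5 (s3^-1): push. Stack: [s3^-1]
Gen 6 (s3): cancels prior s3^-1. Stack: []
Gen 7 (s2^-1): push. Stack: [s2^-1]
Gen 8 (s1): push. Stack: [s2^-1 s1]
Gen 9 (s1^-1): cancels prior s1. Stack: [s2^-1]
Gen 10 (s2): cancels prior s2^-1. Stack: []
Reduced word: (empty)

Answer: yes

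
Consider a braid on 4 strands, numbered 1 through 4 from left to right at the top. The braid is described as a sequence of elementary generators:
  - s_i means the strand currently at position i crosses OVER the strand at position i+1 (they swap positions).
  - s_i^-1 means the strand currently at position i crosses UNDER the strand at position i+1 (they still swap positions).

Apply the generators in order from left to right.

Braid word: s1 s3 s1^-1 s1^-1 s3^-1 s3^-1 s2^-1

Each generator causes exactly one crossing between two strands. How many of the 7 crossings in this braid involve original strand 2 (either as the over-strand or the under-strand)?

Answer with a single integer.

Answer: 3

Derivation:
Gen 1: crossing 1x2. Involves strand 2? yes. Count so far: 1
Gen 2: crossing 3x4. Involves strand 2? no. Count so far: 1
Gen 3: crossing 2x1. Involves strand 2? yes. Count so far: 2
Gen 4: crossing 1x2. Involves strand 2? yes. Count so far: 3
Gen 5: crossing 4x3. Involves strand 2? no. Count so far: 3
Gen 6: crossing 3x4. Involves strand 2? no. Count so far: 3
Gen 7: crossing 1x4. Involves strand 2? no. Count so far: 3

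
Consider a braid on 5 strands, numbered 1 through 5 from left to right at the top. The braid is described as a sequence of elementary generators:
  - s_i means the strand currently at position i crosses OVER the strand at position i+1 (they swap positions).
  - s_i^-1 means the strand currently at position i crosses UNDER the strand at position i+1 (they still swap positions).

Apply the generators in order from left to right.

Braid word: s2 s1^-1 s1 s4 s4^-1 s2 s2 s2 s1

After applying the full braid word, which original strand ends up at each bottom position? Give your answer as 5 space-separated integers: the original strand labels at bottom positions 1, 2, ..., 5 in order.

Answer: 2 1 3 4 5

Derivation:
Gen 1 (s2): strand 2 crosses over strand 3. Perm now: [1 3 2 4 5]
Gen 2 (s1^-1): strand 1 crosses under strand 3. Perm now: [3 1 2 4 5]
Gen 3 (s1): strand 3 crosses over strand 1. Perm now: [1 3 2 4 5]
Gen 4 (s4): strand 4 crosses over strand 5. Perm now: [1 3 2 5 4]
Gen 5 (s4^-1): strand 5 crosses under strand 4. Perm now: [1 3 2 4 5]
Gen 6 (s2): strand 3 crosses over strand 2. Perm now: [1 2 3 4 5]
Gen 7 (s2): strand 2 crosses over strand 3. Perm now: [1 3 2 4 5]
Gen 8 (s2): strand 3 crosses over strand 2. Perm now: [1 2 3 4 5]
Gen 9 (s1): strand 1 crosses over strand 2. Perm now: [2 1 3 4 5]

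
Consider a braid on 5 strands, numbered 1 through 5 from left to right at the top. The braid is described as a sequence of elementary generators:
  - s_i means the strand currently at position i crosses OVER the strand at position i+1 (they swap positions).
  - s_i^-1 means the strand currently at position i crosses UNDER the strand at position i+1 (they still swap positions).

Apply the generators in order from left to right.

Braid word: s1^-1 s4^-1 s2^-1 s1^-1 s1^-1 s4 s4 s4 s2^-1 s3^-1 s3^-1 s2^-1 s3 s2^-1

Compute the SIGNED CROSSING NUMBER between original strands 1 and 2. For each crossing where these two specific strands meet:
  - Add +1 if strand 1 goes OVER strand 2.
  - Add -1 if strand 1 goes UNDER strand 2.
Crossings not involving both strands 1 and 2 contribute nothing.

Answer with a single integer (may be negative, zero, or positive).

Gen 1: 1 under 2. Both 1&2? yes. Contrib: -1. Sum: -1
Gen 2: crossing 4x5. Both 1&2? no. Sum: -1
Gen 3: crossing 1x3. Both 1&2? no. Sum: -1
Gen 4: crossing 2x3. Both 1&2? no. Sum: -1
Gen 5: crossing 3x2. Both 1&2? no. Sum: -1
Gen 6: crossing 5x4. Both 1&2? no. Sum: -1
Gen 7: crossing 4x5. Both 1&2? no. Sum: -1
Gen 8: crossing 5x4. Both 1&2? no. Sum: -1
Gen 9: crossing 3x1. Both 1&2? no. Sum: -1
Gen 10: crossing 3x4. Both 1&2? no. Sum: -1
Gen 11: crossing 4x3. Both 1&2? no. Sum: -1
Gen 12: crossing 1x3. Both 1&2? no. Sum: -1
Gen 13: crossing 1x4. Both 1&2? no. Sum: -1
Gen 14: crossing 3x4. Both 1&2? no. Sum: -1

Answer: -1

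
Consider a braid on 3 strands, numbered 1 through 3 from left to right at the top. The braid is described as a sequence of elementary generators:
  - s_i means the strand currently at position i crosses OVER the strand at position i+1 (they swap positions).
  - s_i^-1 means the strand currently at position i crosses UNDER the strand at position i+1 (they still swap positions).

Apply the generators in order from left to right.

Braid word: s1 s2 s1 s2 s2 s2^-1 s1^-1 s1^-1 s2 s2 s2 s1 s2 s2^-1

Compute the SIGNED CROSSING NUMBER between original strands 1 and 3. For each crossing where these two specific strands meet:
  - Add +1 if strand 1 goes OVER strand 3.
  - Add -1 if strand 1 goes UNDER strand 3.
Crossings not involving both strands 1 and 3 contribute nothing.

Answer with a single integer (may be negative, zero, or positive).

Answer: -1

Derivation:
Gen 1: crossing 1x2. Both 1&3? no. Sum: 0
Gen 2: 1 over 3. Both 1&3? yes. Contrib: +1. Sum: 1
Gen 3: crossing 2x3. Both 1&3? no. Sum: 1
Gen 4: crossing 2x1. Both 1&3? no. Sum: 1
Gen 5: crossing 1x2. Both 1&3? no. Sum: 1
Gen 6: crossing 2x1. Both 1&3? no. Sum: 1
Gen 7: 3 under 1. Both 1&3? yes. Contrib: +1. Sum: 2
Gen 8: 1 under 3. Both 1&3? yes. Contrib: -1. Sum: 1
Gen 9: crossing 1x2. Both 1&3? no. Sum: 1
Gen 10: crossing 2x1. Both 1&3? no. Sum: 1
Gen 11: crossing 1x2. Both 1&3? no. Sum: 1
Gen 12: crossing 3x2. Both 1&3? no. Sum: 1
Gen 13: 3 over 1. Both 1&3? yes. Contrib: -1. Sum: 0
Gen 14: 1 under 3. Both 1&3? yes. Contrib: -1. Sum: -1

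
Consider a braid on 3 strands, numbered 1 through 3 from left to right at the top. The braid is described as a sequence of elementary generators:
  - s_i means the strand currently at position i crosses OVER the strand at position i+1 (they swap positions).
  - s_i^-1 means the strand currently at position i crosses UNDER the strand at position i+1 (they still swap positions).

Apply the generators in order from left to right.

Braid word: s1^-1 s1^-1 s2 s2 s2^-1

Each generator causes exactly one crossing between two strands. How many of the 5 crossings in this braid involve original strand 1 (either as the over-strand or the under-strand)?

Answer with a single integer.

Answer: 2

Derivation:
Gen 1: crossing 1x2. Involves strand 1? yes. Count so far: 1
Gen 2: crossing 2x1. Involves strand 1? yes. Count so far: 2
Gen 3: crossing 2x3. Involves strand 1? no. Count so far: 2
Gen 4: crossing 3x2. Involves strand 1? no. Count so far: 2
Gen 5: crossing 2x3. Involves strand 1? no. Count so far: 2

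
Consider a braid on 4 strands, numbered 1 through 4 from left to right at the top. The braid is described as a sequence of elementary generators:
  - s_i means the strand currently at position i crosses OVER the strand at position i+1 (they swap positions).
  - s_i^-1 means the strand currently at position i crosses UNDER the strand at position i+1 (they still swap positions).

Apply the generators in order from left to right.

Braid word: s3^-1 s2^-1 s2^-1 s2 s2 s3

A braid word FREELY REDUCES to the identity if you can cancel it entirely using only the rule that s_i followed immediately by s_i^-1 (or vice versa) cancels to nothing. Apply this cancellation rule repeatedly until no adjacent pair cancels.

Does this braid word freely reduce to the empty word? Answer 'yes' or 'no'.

Answer: yes

Derivation:
Gen 1 (s3^-1): push. Stack: [s3^-1]
Gen 2 (s2^-1): push. Stack: [s3^-1 s2^-1]
Gen 3 (s2^-1): push. Stack: [s3^-1 s2^-1 s2^-1]
Gen 4 (s2): cancels prior s2^-1. Stack: [s3^-1 s2^-1]
Gen 5 (s2): cancels prior s2^-1. Stack: [s3^-1]
Gen 6 (s3): cancels prior s3^-1. Stack: []
Reduced word: (empty)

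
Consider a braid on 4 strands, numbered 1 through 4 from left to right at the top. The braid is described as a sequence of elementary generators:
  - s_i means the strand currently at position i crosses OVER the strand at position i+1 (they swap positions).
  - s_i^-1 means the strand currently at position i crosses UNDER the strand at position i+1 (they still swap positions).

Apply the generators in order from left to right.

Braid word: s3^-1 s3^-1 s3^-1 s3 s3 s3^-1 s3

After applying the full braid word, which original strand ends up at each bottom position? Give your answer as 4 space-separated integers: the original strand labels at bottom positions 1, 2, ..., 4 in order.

Answer: 1 2 4 3

Derivation:
Gen 1 (s3^-1): strand 3 crosses under strand 4. Perm now: [1 2 4 3]
Gen 2 (s3^-1): strand 4 crosses under strand 3. Perm now: [1 2 3 4]
Gen 3 (s3^-1): strand 3 crosses under strand 4. Perm now: [1 2 4 3]
Gen 4 (s3): strand 4 crosses over strand 3. Perm now: [1 2 3 4]
Gen 5 (s3): strand 3 crosses over strand 4. Perm now: [1 2 4 3]
Gen 6 (s3^-1): strand 4 crosses under strand 3. Perm now: [1 2 3 4]
Gen 7 (s3): strand 3 crosses over strand 4. Perm now: [1 2 4 3]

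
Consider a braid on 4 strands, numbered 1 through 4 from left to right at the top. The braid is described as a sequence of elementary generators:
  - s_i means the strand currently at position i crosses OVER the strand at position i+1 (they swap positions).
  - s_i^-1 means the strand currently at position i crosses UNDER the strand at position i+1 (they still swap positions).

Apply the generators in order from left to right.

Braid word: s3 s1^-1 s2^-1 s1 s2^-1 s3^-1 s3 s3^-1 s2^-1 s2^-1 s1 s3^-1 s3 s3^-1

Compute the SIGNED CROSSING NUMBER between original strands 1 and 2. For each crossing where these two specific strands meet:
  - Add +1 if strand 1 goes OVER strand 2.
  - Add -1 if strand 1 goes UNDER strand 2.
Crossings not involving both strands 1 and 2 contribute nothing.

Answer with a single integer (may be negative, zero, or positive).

Answer: 0

Derivation:
Gen 1: crossing 3x4. Both 1&2? no. Sum: 0
Gen 2: 1 under 2. Both 1&2? yes. Contrib: -1. Sum: -1
Gen 3: crossing 1x4. Both 1&2? no. Sum: -1
Gen 4: crossing 2x4. Both 1&2? no. Sum: -1
Gen 5: 2 under 1. Both 1&2? yes. Contrib: +1. Sum: 0
Gen 6: crossing 2x3. Both 1&2? no. Sum: 0
Gen 7: crossing 3x2. Both 1&2? no. Sum: 0
Gen 8: crossing 2x3. Both 1&2? no. Sum: 0
Gen 9: crossing 1x3. Both 1&2? no. Sum: 0
Gen 10: crossing 3x1. Both 1&2? no. Sum: 0
Gen 11: crossing 4x1. Both 1&2? no. Sum: 0
Gen 12: crossing 3x2. Both 1&2? no. Sum: 0
Gen 13: crossing 2x3. Both 1&2? no. Sum: 0
Gen 14: crossing 3x2. Both 1&2? no. Sum: 0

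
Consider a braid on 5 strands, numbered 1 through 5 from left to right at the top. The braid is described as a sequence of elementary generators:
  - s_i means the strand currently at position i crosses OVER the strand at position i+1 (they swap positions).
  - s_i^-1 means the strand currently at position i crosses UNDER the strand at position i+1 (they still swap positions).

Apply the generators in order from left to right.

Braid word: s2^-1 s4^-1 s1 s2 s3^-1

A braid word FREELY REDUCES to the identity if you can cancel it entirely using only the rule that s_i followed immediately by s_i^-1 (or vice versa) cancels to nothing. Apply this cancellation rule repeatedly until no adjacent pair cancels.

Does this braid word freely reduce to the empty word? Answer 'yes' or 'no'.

Gen 1 (s2^-1): push. Stack: [s2^-1]
Gen 2 (s4^-1): push. Stack: [s2^-1 s4^-1]
Gen 3 (s1): push. Stack: [s2^-1 s4^-1 s1]
Gen 4 (s2): push. Stack: [s2^-1 s4^-1 s1 s2]
Gen 5 (s3^-1): push. Stack: [s2^-1 s4^-1 s1 s2 s3^-1]
Reduced word: s2^-1 s4^-1 s1 s2 s3^-1

Answer: no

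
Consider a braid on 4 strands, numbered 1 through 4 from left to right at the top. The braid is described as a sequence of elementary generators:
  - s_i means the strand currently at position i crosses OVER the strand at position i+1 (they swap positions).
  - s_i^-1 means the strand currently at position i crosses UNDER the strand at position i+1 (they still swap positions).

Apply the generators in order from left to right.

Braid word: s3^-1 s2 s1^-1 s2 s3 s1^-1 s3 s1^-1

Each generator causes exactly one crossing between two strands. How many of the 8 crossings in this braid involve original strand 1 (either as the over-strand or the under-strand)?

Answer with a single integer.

Gen 1: crossing 3x4. Involves strand 1? no. Count so far: 0
Gen 2: crossing 2x4. Involves strand 1? no. Count so far: 0
Gen 3: crossing 1x4. Involves strand 1? yes. Count so far: 1
Gen 4: crossing 1x2. Involves strand 1? yes. Count so far: 2
Gen 5: crossing 1x3. Involves strand 1? yes. Count so far: 3
Gen 6: crossing 4x2. Involves strand 1? no. Count so far: 3
Gen 7: crossing 3x1. Involves strand 1? yes. Count so far: 4
Gen 8: crossing 2x4. Involves strand 1? no. Count so far: 4

Answer: 4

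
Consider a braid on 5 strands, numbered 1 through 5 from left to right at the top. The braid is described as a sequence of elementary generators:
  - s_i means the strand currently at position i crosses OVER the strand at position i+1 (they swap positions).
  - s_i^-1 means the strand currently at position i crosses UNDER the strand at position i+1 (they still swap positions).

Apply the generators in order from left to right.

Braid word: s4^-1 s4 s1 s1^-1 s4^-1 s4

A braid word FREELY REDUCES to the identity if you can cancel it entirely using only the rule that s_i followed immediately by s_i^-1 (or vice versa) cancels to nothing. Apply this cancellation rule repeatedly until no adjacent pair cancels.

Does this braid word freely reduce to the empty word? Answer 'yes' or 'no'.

Answer: yes

Derivation:
Gen 1 (s4^-1): push. Stack: [s4^-1]
Gen 2 (s4): cancels prior s4^-1. Stack: []
Gen 3 (s1): push. Stack: [s1]
Gen 4 (s1^-1): cancels prior s1. Stack: []
Gen 5 (s4^-1): push. Stack: [s4^-1]
Gen 6 (s4): cancels prior s4^-1. Stack: []
Reduced word: (empty)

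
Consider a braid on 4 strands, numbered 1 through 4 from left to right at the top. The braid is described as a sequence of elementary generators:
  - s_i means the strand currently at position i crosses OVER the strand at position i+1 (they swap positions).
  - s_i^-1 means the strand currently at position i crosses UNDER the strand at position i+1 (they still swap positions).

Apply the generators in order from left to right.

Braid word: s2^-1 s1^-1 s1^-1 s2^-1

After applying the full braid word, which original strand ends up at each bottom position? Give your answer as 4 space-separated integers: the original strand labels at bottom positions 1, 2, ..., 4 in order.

Gen 1 (s2^-1): strand 2 crosses under strand 3. Perm now: [1 3 2 4]
Gen 2 (s1^-1): strand 1 crosses under strand 3. Perm now: [3 1 2 4]
Gen 3 (s1^-1): strand 3 crosses under strand 1. Perm now: [1 3 2 4]
Gen 4 (s2^-1): strand 3 crosses under strand 2. Perm now: [1 2 3 4]

Answer: 1 2 3 4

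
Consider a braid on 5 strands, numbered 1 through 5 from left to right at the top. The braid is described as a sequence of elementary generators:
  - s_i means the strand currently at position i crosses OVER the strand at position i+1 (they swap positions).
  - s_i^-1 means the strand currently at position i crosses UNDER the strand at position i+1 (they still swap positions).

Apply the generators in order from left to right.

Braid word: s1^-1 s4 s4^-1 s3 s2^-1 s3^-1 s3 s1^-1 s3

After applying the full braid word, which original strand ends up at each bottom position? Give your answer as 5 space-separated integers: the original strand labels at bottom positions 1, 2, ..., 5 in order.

Gen 1 (s1^-1): strand 1 crosses under strand 2. Perm now: [2 1 3 4 5]
Gen 2 (s4): strand 4 crosses over strand 5. Perm now: [2 1 3 5 4]
Gen 3 (s4^-1): strand 5 crosses under strand 4. Perm now: [2 1 3 4 5]
Gen 4 (s3): strand 3 crosses over strand 4. Perm now: [2 1 4 3 5]
Gen 5 (s2^-1): strand 1 crosses under strand 4. Perm now: [2 4 1 3 5]
Gen 6 (s3^-1): strand 1 crosses under strand 3. Perm now: [2 4 3 1 5]
Gen 7 (s3): strand 3 crosses over strand 1. Perm now: [2 4 1 3 5]
Gen 8 (s1^-1): strand 2 crosses under strand 4. Perm now: [4 2 1 3 5]
Gen 9 (s3): strand 1 crosses over strand 3. Perm now: [4 2 3 1 5]

Answer: 4 2 3 1 5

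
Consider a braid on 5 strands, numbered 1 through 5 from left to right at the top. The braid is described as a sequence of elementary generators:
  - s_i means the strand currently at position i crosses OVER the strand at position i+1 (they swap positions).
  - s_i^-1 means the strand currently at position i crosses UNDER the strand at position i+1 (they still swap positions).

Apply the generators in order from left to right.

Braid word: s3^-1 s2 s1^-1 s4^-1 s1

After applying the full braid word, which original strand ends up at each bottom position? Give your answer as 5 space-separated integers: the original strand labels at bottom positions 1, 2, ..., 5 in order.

Gen 1 (s3^-1): strand 3 crosses under strand 4. Perm now: [1 2 4 3 5]
Gen 2 (s2): strand 2 crosses over strand 4. Perm now: [1 4 2 3 5]
Gen 3 (s1^-1): strand 1 crosses under strand 4. Perm now: [4 1 2 3 5]
Gen 4 (s4^-1): strand 3 crosses under strand 5. Perm now: [4 1 2 5 3]
Gen 5 (s1): strand 4 crosses over strand 1. Perm now: [1 4 2 5 3]

Answer: 1 4 2 5 3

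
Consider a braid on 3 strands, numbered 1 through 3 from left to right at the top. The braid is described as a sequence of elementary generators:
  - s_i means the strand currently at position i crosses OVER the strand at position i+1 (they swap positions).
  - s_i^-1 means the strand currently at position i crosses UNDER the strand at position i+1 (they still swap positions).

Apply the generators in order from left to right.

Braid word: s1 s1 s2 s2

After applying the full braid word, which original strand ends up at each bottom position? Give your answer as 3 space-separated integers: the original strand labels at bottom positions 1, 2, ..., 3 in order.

Gen 1 (s1): strand 1 crosses over strand 2. Perm now: [2 1 3]
Gen 2 (s1): strand 2 crosses over strand 1. Perm now: [1 2 3]
Gen 3 (s2): strand 2 crosses over strand 3. Perm now: [1 3 2]
Gen 4 (s2): strand 3 crosses over strand 2. Perm now: [1 2 3]

Answer: 1 2 3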